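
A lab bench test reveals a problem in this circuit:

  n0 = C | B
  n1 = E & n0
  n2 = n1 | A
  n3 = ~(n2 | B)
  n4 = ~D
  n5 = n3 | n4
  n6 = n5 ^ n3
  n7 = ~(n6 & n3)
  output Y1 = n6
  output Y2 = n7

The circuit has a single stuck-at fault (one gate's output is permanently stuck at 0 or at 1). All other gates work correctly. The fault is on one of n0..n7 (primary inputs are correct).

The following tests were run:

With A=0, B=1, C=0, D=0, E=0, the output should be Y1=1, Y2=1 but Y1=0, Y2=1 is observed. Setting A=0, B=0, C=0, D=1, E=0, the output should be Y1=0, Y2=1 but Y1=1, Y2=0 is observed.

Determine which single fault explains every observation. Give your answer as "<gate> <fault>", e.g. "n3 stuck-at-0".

Fault-free values for test 1 (A=0, B=1, C=0, D=0, E=0): n0=1, n1=0, n2=0, n3=0, n4=1, n5=1, n6=1, n7=1, giving Y1=1, Y2=1. Observed Y1=0, Y2=1.
Test 1: faults giving observed Y1=0, Y2=1 are {n3 stuck-at-1, n4 stuck-at-0, n5 stuck-at-0, n6 stuck-at-0}.
Test 2 (A=0, B=0, C=0, D=1, E=0): fault-free n0=0, n1=0, n2=0, n3=1, n4=0, n5=1, n6=0, n7=1 → Y1=0, Y2=1; observed Y1=1, Y2=0. Eliminates n3 stuck-at-1, n4 stuck-at-0, n6 stuck-at-0.
Only n5 stuck-at-0 is consistent with every test.

n5 stuck-at-0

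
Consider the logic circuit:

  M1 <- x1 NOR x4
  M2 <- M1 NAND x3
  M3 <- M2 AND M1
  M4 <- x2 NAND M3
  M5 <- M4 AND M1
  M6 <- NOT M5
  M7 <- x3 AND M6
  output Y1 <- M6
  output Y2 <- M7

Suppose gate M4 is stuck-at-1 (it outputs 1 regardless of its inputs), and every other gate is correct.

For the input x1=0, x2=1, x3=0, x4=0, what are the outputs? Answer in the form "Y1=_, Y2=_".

Propagate with M4 forced: M1=1, M2=1, M3=1, M4=1 [stuck-at-1], M5=1, M6=0, M7=0.
So the outputs are Y1=0, Y2=0. (Without the fault they would be Y1=1, Y2=0.)

Y1=0, Y2=0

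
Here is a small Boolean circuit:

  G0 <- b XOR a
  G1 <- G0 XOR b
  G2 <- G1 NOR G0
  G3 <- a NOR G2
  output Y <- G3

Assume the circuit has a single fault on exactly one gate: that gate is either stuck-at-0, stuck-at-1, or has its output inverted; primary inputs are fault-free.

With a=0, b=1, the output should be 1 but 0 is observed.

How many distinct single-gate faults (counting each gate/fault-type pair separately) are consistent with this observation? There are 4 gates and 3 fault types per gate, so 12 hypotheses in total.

4

Fault-free: G0=1, G1=0, G2=0, G3=1 → 1. Observed 0.
  G0 stuck-at-0: output 1 ✗
  G0 stuck-at-1: output 1 ✗
  G0 inverted output: output 1 ✗
  G1 stuck-at-0: output 1 ✗
  G1 stuck-at-1: output 1 ✗
  G1 inverted output: output 1 ✗
  G2 stuck-at-0: output 1 ✗
  G2 stuck-at-1: output 0 ✓
  G2 inverted output: output 0 ✓
  G3 stuck-at-0: output 0 ✓
  G3 stuck-at-1: output 1 ✗
  G3 inverted output: output 0 ✓
Consistent faults: {G2 stuck-at-1, G2 inverted output, G3 stuck-at-0, G3 inverted output} — 4 in all.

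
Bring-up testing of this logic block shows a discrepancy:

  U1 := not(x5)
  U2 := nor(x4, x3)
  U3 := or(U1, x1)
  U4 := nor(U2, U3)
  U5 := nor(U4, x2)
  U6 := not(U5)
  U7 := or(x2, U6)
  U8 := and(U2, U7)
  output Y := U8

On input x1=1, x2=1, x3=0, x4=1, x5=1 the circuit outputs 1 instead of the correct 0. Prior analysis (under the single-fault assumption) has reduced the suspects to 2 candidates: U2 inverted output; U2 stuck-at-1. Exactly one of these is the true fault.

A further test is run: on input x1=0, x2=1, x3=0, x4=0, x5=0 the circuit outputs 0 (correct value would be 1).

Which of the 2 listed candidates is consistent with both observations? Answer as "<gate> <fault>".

Evaluate each candidate on input x1=0, x2=1, x3=0, x4=0, x5=0:
  U2 inverted output: U1=1, U2=0 [inverted output], U3=1, U4=0, U5=0, U6=1, U7=1, U8=0 → 0 — matches
  U2 stuck-at-1: U1=1, U2=1 [stuck-at-1], U3=1, U4=0, U5=0, U6=1, U7=1, U8=1 → 1 — eliminated
Only U2 inverted output reproduces the observed 0.

U2 inverted output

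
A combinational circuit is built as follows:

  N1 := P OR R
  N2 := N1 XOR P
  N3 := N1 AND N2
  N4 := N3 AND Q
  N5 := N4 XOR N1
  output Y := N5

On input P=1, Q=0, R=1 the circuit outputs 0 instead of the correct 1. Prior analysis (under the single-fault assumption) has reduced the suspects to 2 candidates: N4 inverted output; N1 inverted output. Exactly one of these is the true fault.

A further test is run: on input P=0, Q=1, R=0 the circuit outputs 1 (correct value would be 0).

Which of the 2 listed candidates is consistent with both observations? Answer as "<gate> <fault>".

N4 inverted output

Evaluate each candidate on input P=0, Q=1, R=0:
  N4 inverted output: N1=0, N2=0, N3=0, N4=1 [inverted output], N5=1 → 1 — matches
  N1 inverted output: N1=1 [inverted output], N2=1, N3=1, N4=1, N5=0 → 0 — eliminated
Only N4 inverted output reproduces the observed 1.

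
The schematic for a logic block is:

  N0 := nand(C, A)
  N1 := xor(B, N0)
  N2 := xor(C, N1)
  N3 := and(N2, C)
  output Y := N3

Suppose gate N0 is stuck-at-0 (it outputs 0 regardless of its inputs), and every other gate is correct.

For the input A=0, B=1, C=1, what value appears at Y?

0

Propagate with N0 forced: N0=0 [stuck-at-0], N1=1, N2=0, N3=0.
So Y = 0. (Without the fault it would be 1.)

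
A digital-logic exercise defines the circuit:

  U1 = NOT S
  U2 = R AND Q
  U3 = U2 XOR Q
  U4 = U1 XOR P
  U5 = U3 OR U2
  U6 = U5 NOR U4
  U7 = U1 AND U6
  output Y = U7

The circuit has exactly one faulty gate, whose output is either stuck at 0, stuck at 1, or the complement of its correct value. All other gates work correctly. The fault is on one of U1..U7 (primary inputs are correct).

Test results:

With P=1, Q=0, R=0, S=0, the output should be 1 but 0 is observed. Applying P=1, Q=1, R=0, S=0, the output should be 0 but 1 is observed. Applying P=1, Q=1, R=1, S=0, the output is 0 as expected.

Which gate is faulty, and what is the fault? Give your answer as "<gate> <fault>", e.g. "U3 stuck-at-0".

U3 inverted output

Fault-free values for test 1 (P=1, Q=0, R=0, S=0): U1=1, U2=0, U3=0, U4=0, U5=0, U6=1, U7=1, giving Y=1. Observed 0.
Test 1: faults giving observed 0 are {U1 stuck-at-0, U1 inverted output, U2 stuck-at-1, U2 inverted output, U3 stuck-at-1, U3 inverted output, U4 stuck-at-1, U4 inverted output, U5 stuck-at-1, U5 inverted output, U6 stuck-at-0, U6 inverted output, U7 stuck-at-0, U7 inverted output}.
Test 2 (P=1, Q=1, R=0, S=0): fault-free U1=1, U2=0, U3=1, U4=0, U5=1, U6=0, U7=0 → 0; observed 1. Eliminates U1 stuck-at-0, U1 inverted output, U2 stuck-at-1, U2 inverted output, U3 stuck-at-1, U4 stuck-at-1, U4 inverted output, U5 stuck-at-1, U6 stuck-at-0, U7 stuck-at-0.
Test 3 (P=1, Q=1, R=1, S=0): fault-free U1=1, U2=1, U3=0, U4=0, U5=1, U6=0, U7=0 → 0; observed 0. Eliminates U5 inverted output, U6 inverted output, U7 inverted output.
Only U3 inverted output is consistent with every test.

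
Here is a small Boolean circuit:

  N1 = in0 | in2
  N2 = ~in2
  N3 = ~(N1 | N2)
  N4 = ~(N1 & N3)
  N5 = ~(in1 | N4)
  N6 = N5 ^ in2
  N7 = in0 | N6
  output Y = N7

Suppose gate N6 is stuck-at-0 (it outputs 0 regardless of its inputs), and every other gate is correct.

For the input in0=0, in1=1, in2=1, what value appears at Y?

0

Propagate with N6 forced: N1=1, N2=0, N3=0, N4=1, N5=0, N6=0 [stuck-at-0], N7=0.
So Y = 0. (Without the fault it would be 1.)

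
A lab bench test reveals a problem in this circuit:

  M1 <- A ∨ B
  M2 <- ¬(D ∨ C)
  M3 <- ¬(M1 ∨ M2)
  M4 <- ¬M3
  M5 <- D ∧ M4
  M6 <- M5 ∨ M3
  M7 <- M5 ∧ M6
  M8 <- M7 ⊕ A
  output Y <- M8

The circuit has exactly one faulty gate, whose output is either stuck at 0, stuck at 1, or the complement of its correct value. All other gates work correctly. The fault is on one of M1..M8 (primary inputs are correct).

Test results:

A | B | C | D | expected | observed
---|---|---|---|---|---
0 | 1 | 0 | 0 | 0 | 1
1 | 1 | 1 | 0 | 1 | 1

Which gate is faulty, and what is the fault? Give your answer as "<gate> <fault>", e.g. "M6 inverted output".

Fault-free values for test 1 (A=0, B=1, C=0, D=0): M1=1, M2=1, M3=0, M4=1, M5=0, M6=0, M7=0, M8=0, giving Y=0. Observed 1.
Test 1: faults giving observed 1 are {M5 stuck-at-1, M5 inverted output, M7 stuck-at-1, M7 inverted output, M8 stuck-at-1, M8 inverted output}.
Test 2 (A=1, B=1, C=1, D=0): fault-free M1=1, M2=0, M3=0, M4=1, M5=0, M6=0, M7=0, M8=1 → 1; observed 1. Eliminates M5 stuck-at-1, M5 inverted output, M7 stuck-at-1, M7 inverted output, M8 inverted output.
Only M8 stuck-at-1 is consistent with every test.

M8 stuck-at-1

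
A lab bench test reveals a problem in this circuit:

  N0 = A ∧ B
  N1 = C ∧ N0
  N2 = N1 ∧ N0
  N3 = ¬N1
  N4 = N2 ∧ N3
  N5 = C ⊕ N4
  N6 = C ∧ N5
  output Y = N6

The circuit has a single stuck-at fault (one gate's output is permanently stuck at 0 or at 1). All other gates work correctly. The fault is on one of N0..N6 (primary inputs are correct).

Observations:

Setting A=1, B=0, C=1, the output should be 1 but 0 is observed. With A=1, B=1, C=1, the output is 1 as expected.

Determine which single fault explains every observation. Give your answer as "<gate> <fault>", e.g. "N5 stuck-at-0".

N2 stuck-at-1

Fault-free values for test 1 (A=1, B=0, C=1): N0=0, N1=0, N2=0, N3=1, N4=0, N5=1, N6=1, giving Y=1. Observed 0.
Test 1: faults giving observed 0 are {N2 stuck-at-1, N4 stuck-at-1, N5 stuck-at-0, N6 stuck-at-0}.
Test 2 (A=1, B=1, C=1): fault-free N0=1, N1=1, N2=1, N3=0, N4=0, N5=1, N6=1 → 1; observed 1. Eliminates N4 stuck-at-1, N5 stuck-at-0, N6 stuck-at-0.
Only N2 stuck-at-1 is consistent with every test.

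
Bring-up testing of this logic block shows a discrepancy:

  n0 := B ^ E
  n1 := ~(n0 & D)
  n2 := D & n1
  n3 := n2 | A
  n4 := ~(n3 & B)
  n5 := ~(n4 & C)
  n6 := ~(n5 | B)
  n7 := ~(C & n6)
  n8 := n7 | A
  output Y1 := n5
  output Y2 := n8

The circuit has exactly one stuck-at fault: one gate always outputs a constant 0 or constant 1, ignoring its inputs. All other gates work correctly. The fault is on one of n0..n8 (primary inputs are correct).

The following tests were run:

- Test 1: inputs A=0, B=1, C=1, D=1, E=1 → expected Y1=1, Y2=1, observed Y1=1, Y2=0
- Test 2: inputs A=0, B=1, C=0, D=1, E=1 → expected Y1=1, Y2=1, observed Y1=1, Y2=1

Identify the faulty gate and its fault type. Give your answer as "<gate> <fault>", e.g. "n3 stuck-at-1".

Fault-free values for test 1 (A=0, B=1, C=1, D=1, E=1): n0=0, n1=1, n2=1, n3=1, n4=0, n5=1, n6=0, n7=1, n8=1, giving Y1=1, Y2=1. Observed Y1=1, Y2=0.
Test 1: faults giving observed Y1=1, Y2=0 are {n6 stuck-at-1, n7 stuck-at-0, n8 stuck-at-0}.
Test 2 (A=0, B=1, C=0, D=1, E=1): fault-free n0=0, n1=1, n2=1, n3=1, n4=0, n5=1, n6=0, n7=1, n8=1 → Y1=1, Y2=1; observed Y1=1, Y2=1. Eliminates n7 stuck-at-0, n8 stuck-at-0.
Only n6 stuck-at-1 is consistent with every test.

n6 stuck-at-1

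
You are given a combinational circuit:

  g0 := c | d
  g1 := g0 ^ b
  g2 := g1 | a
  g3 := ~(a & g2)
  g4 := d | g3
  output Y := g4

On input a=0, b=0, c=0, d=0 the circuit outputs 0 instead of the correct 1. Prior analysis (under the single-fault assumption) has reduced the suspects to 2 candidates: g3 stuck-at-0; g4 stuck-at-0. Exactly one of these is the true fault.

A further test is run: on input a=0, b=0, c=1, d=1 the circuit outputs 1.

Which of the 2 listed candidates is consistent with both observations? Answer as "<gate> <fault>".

Evaluate each candidate on input a=0, b=0, c=1, d=1:
  g3 stuck-at-0: g0=1, g1=1, g2=1, g3=0 [stuck-at-0], g4=1 → 1 — matches
  g4 stuck-at-0: g0=1, g1=1, g2=1, g3=1, g4=0 [stuck-at-0] → 0 — eliminated
Only g3 stuck-at-0 reproduces the observed 1.

g3 stuck-at-0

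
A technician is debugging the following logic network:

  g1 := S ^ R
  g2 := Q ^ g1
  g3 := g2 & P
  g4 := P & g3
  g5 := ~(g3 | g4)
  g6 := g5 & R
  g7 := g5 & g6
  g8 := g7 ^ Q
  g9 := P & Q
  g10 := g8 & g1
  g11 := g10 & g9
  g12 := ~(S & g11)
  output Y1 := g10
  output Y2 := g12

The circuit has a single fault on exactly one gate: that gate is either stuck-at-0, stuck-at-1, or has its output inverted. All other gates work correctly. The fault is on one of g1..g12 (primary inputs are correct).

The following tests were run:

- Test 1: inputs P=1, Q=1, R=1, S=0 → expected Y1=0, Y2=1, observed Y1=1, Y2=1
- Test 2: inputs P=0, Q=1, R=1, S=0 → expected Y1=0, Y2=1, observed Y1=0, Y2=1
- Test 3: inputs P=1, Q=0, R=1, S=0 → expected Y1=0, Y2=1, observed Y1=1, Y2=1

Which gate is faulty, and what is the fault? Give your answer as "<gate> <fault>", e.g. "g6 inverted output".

Fault-free values for test 1 (P=1, Q=1, R=1, S=0): g1=1, g2=0, g3=0, g4=0, g5=1, g6=1, g7=1, g8=0, g9=1, g10=0, g11=0, g12=1, giving Y1=0, Y2=1. Observed Y1=1, Y2=1.
Test 1: faults giving observed Y1=1, Y2=1 are {g2 stuck-at-1, g2 inverted output, g3 stuck-at-1, g3 inverted output, g4 stuck-at-1, g4 inverted output, g5 stuck-at-0, g5 inverted output, g6 stuck-at-0, g6 inverted output, g7 stuck-at-0, g7 inverted output, g8 stuck-at-1, g8 inverted output, g10 stuck-at-1, g10 inverted output}.
Test 2 (P=0, Q=1, R=1, S=0): fault-free g1=1, g2=0, g3=0, g4=0, g5=1, g6=1, g7=1, g8=0, g9=0, g10=0, g11=0, g12=1 → Y1=0, Y2=1; observed Y1=0, Y2=1. Eliminates g3 stuck-at-1, g3 inverted output, g4 stuck-at-1, g4 inverted output, g5 stuck-at-0, g5 inverted output, g6 stuck-at-0, g6 inverted output, g7 stuck-at-0, g7 inverted output, g8 stuck-at-1, g8 inverted output, g10 stuck-at-1, g10 inverted output.
Test 3 (P=1, Q=0, R=1, S=0): fault-free g1=1, g2=1, g3=1, g4=1, g5=0, g6=0, g7=0, g8=0, g9=0, g10=0, g11=0, g12=1 → Y1=0, Y2=1; observed Y1=1, Y2=1. Eliminates g2 stuck-at-1.
Only g2 inverted output is consistent with every test.

g2 inverted output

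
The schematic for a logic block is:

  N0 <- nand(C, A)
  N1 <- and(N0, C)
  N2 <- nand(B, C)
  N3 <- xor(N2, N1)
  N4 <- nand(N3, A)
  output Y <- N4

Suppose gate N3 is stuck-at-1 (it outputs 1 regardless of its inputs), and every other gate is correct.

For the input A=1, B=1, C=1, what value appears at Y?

0

Propagate with N3 forced: N0=0, N1=0, N2=0, N3=1 [stuck-at-1], N4=0.
So Y = 0. (Without the fault it would be 1.)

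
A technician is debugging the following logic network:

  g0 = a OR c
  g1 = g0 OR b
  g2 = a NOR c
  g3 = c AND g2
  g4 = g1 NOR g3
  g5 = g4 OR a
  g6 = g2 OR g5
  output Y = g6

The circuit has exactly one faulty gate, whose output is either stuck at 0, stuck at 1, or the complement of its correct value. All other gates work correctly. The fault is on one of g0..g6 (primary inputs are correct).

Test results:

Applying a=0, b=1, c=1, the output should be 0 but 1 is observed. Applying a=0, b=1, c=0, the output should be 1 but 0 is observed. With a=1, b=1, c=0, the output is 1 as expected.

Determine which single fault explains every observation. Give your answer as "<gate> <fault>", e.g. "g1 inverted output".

g2 inverted output

Fault-free values for test 1 (a=0, b=1, c=1): g0=1, g1=1, g2=0, g3=0, g4=0, g5=0, g6=0, giving Y=0. Observed 1.
Test 1: faults giving observed 1 are {g1 stuck-at-0, g1 inverted output, g2 stuck-at-1, g2 inverted output, g4 stuck-at-1, g4 inverted output, g5 stuck-at-1, g5 inverted output, g6 stuck-at-1, g6 inverted output}.
Test 2 (a=0, b=1, c=0): fault-free g0=0, g1=1, g2=1, g3=0, g4=0, g5=0, g6=1 → 1; observed 0. Eliminates g1 stuck-at-0, g1 inverted output, g2 stuck-at-1, g4 stuck-at-1, g4 inverted output, g5 stuck-at-1, g5 inverted output, g6 stuck-at-1.
Test 3 (a=1, b=1, c=0): fault-free g0=1, g1=1, g2=0, g3=0, g4=0, g5=1, g6=1 → 1; observed 1. Eliminates g6 inverted output.
Only g2 inverted output is consistent with every test.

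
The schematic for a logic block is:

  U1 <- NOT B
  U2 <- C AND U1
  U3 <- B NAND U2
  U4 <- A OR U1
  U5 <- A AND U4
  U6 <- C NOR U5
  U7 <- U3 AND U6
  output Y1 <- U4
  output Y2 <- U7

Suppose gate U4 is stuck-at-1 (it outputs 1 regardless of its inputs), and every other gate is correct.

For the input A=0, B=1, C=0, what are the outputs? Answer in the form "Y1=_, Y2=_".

Y1=1, Y2=1

Propagate with U4 forced: U1=0, U2=0, U3=1, U4=1 [stuck-at-1], U5=0, U6=1, U7=1.
So the outputs are Y1=1, Y2=1. (Without the fault they would be Y1=0, Y2=1.)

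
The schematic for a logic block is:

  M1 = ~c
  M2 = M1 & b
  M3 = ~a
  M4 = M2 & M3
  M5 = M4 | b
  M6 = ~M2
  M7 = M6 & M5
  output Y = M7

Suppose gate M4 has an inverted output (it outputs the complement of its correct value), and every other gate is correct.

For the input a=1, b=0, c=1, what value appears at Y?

Propagate with M4 forced: M1=0, M2=0, M3=0, M4=1 [inverted output], M5=1, M6=1, M7=1.
So Y = 1. (Without the fault it would be 0.)

1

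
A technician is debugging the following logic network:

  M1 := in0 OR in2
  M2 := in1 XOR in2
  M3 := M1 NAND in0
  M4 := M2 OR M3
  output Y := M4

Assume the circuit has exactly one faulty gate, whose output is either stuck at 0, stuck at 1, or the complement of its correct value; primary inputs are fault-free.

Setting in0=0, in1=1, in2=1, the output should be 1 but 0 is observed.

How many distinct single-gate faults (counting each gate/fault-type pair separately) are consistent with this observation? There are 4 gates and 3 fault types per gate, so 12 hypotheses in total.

4

Fault-free: M1=1, M2=0, M3=1, M4=1 → 1. Observed 0.
  M1 stuck-at-0: output 1 ✗
  M1 stuck-at-1: output 1 ✗
  M1 inverted output: output 1 ✗
  M2 stuck-at-0: output 1 ✗
  M2 stuck-at-1: output 1 ✗
  M2 inverted output: output 1 ✗
  M3 stuck-at-0: output 0 ✓
  M3 stuck-at-1: output 1 ✗
  M3 inverted output: output 0 ✓
  M4 stuck-at-0: output 0 ✓
  M4 stuck-at-1: output 1 ✗
  M4 inverted output: output 0 ✓
Consistent faults: {M3 stuck-at-0, M3 inverted output, M4 stuck-at-0, M4 inverted output} — 4 in all.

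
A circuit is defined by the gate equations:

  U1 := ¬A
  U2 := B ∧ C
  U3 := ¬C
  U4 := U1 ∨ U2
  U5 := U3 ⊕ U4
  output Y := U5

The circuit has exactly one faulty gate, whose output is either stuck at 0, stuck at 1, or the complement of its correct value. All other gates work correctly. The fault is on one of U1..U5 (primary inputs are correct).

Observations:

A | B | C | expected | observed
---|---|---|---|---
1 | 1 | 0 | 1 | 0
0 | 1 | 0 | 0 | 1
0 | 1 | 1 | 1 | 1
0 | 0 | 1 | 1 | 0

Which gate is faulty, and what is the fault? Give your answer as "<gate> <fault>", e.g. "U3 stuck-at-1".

Fault-free values for test 1 (A=1, B=1, C=0): U1=0, U2=0, U3=1, U4=0, U5=1, giving Y=1. Observed 0.
Test 1: faults giving observed 0 are {U1 stuck-at-1, U1 inverted output, U2 stuck-at-1, U2 inverted output, U3 stuck-at-0, U3 inverted output, U4 stuck-at-1, U4 inverted output, U5 stuck-at-0, U5 inverted output}.
Test 2 (A=0, B=1, C=0): fault-free U1=1, U2=0, U3=1, U4=1, U5=0 → 0; observed 1. Eliminates U1 stuck-at-1, U2 stuck-at-1, U2 inverted output, U4 stuck-at-1, U5 stuck-at-0.
Test 3 (A=0, B=1, C=1): fault-free U1=1, U2=1, U3=0, U4=1, U5=1 → 1; observed 1. Eliminates U3 inverted output, U4 inverted output, U5 inverted output.
Test 4 (A=0, B=0, C=1): fault-free U1=1, U2=0, U3=0, U4=1, U5=1 → 1; observed 0. Eliminates U3 stuck-at-0.
Only U1 inverted output is consistent with every test.

U1 inverted output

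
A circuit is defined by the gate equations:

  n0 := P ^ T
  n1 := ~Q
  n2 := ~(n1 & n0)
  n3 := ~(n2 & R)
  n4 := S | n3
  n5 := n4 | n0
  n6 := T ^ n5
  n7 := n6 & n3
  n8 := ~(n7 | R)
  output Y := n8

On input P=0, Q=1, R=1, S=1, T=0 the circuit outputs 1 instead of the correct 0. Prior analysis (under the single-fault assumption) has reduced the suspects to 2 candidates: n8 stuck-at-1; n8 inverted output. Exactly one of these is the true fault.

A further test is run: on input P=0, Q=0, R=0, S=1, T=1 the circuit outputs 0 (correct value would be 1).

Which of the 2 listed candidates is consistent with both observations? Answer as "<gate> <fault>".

Evaluate each candidate on input P=0, Q=0, R=0, S=1, T=1:
  n8 stuck-at-1: n0=1, n1=1, n2=0, n3=1, n4=1, n5=1, n6=0, n7=0, n8=1 [stuck-at-1] → 1 — eliminated
  n8 inverted output: n0=1, n1=1, n2=0, n3=1, n4=1, n5=1, n6=0, n7=0, n8=0 [inverted output] → 0 — matches
Only n8 inverted output reproduces the observed 0.

n8 inverted output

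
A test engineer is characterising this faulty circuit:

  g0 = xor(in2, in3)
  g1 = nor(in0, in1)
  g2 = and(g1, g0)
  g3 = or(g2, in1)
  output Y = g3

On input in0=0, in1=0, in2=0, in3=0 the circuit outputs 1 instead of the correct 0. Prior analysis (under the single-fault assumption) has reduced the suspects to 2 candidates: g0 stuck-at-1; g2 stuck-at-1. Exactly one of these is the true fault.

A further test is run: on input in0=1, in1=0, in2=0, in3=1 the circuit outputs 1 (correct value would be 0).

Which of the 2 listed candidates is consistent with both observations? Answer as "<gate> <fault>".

Evaluate each candidate on input in0=1, in1=0, in2=0, in3=1:
  g0 stuck-at-1: g0=1 [stuck-at-1], g1=0, g2=0, g3=0 → 0 — eliminated
  g2 stuck-at-1: g0=1, g1=0, g2=1 [stuck-at-1], g3=1 → 1 — matches
Only g2 stuck-at-1 reproduces the observed 1.

g2 stuck-at-1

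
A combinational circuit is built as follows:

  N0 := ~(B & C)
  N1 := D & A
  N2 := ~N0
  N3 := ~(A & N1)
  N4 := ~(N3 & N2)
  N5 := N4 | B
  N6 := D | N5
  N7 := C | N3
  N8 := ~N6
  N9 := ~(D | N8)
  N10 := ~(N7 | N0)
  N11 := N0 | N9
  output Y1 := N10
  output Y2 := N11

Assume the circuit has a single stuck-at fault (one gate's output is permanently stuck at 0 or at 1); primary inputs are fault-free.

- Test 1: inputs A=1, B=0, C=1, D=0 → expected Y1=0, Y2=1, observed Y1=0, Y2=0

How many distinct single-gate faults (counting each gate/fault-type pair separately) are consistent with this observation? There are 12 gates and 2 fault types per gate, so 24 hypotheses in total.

2

Fault-free: N0=1, N1=0, N2=0, N3=1, N4=1, N5=1, N6=1, N7=1, N8=0, N9=1, N10=0, N11=1 → Y1=0, Y2=1. Observed Y1=0, Y2=0.
  N0: stuck-at-0 ✓; others ✗
  N1: none of the 2 fault types match ✗
  N2: none of the 2 fault types match ✗
  N3: none of the 2 fault types match ✗
  N4: none of the 2 fault types match ✗
  N5: none of the 2 fault types match ✗
  N6: none of the 2 fault types match ✗
  N7: none of the 2 fault types match ✗
  N8: none of the 2 fault types match ✗
  N9: none of the 2 fault types match ✗
  N10: none of the 2 fault types match ✗
  N11: stuck-at-0 ✓; others ✗
Consistent faults: {N0 stuck-at-0, N11 stuck-at-0} — 2 in all.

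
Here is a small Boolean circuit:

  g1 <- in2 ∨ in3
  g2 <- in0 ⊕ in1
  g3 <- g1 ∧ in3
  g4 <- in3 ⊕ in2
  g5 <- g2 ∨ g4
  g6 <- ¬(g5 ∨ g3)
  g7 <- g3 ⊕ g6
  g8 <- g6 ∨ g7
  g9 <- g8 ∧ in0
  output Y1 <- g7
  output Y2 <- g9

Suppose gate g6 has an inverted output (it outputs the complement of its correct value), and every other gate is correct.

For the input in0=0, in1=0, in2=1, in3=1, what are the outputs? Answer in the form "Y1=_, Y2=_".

Propagate with g6 forced: g1=1, g2=0, g3=1, g4=0, g5=0, g6=1 [inverted output], g7=0, g8=1, g9=0.
So the outputs are Y1=0, Y2=0. (Without the fault they would be Y1=1, Y2=0.)

Y1=0, Y2=0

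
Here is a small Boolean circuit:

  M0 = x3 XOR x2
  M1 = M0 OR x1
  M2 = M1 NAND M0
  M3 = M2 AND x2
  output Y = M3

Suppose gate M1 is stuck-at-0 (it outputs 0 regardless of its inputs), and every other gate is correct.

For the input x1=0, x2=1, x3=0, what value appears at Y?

Propagate with M1 forced: M0=1, M1=0 [stuck-at-0], M2=1, M3=1.
So Y = 1. (Without the fault it would be 0.)

1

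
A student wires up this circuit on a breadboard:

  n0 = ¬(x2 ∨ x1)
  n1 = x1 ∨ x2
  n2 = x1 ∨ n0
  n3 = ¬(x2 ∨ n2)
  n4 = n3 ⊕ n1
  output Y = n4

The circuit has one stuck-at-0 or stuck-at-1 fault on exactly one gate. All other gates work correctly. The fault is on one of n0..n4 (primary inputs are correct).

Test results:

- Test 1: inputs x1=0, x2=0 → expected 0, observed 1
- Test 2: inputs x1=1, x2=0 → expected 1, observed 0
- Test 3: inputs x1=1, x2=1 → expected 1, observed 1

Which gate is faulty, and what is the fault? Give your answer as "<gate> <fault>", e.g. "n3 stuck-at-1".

n2 stuck-at-0

Fault-free values for test 1 (x1=0, x2=0): n0=1, n1=0, n2=1, n3=0, n4=0, giving Y=0. Observed 1.
Test 1: faults giving observed 1 are {n0 stuck-at-0, n1 stuck-at-1, n2 stuck-at-0, n3 stuck-at-1, n4 stuck-at-1}.
Test 2 (x1=1, x2=0): fault-free n0=0, n1=1, n2=1, n3=0, n4=1 → 1; observed 0. Eliminates n0 stuck-at-0, n1 stuck-at-1, n4 stuck-at-1.
Test 3 (x1=1, x2=1): fault-free n0=0, n1=1, n2=1, n3=0, n4=1 → 1; observed 1. Eliminates n3 stuck-at-1.
Only n2 stuck-at-0 is consistent with every test.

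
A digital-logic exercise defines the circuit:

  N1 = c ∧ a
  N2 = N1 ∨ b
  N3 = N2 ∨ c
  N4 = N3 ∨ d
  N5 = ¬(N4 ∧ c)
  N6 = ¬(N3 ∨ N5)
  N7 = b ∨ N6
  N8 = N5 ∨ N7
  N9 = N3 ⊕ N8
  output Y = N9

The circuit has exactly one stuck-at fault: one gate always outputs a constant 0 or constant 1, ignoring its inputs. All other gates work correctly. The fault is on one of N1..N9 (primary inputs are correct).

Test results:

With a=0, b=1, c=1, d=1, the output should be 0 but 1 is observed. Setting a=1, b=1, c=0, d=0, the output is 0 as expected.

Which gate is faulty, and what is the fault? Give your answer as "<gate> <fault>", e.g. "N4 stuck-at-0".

Fault-free values for test 1 (a=0, b=1, c=1, d=1): N1=0, N2=1, N3=1, N4=1, N5=0, N6=0, N7=1, N8=1, N9=0, giving Y=0. Observed 1.
Test 1: faults giving observed 1 are {N3 stuck-at-0, N7 stuck-at-0, N8 stuck-at-0, N9 stuck-at-1}.
Test 2 (a=1, b=1, c=0, d=0): fault-free N1=0, N2=1, N3=1, N4=1, N5=1, N6=0, N7=1, N8=1, N9=0 → 0; observed 0. Eliminates N3 stuck-at-0, N8 stuck-at-0, N9 stuck-at-1.
Only N7 stuck-at-0 is consistent with every test.

N7 stuck-at-0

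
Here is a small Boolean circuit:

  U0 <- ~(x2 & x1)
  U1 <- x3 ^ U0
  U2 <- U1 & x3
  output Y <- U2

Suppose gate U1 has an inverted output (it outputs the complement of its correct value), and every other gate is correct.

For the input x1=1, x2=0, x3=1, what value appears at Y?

Propagate with U1 forced: U0=1, U1=1 [inverted output], U2=1.
So Y = 1. (Without the fault it would be 0.)

1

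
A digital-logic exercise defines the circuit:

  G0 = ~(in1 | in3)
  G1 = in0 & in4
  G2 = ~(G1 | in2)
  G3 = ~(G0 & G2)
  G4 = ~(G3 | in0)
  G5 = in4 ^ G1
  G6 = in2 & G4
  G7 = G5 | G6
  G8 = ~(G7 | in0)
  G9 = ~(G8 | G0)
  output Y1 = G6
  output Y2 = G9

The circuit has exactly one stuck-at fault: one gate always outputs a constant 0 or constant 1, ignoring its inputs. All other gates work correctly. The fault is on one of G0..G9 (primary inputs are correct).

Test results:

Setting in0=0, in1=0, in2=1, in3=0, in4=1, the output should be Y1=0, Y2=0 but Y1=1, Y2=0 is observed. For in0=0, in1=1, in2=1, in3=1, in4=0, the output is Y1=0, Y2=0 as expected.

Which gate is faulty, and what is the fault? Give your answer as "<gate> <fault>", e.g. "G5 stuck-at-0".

G2 stuck-at-1

Fault-free values for test 1 (in0=0, in1=0, in2=1, in3=0, in4=1): G0=1, G1=0, G2=0, G3=1, G4=0, G5=1, G6=0, G7=1, G8=0, G9=0, giving Y1=0, Y2=0. Observed Y1=1, Y2=0.
Test 1: faults giving observed Y1=1, Y2=0 are {G2 stuck-at-1, G3 stuck-at-0, G4 stuck-at-1, G6 stuck-at-1}.
Test 2 (in0=0, in1=1, in2=1, in3=1, in4=0): fault-free G0=0, G1=0, G2=0, G3=1, G4=0, G5=0, G6=0, G7=0, G8=1, G9=0 → Y1=0, Y2=0; observed Y1=0, Y2=0. Eliminates G3 stuck-at-0, G4 stuck-at-1, G6 stuck-at-1.
Only G2 stuck-at-1 is consistent with every test.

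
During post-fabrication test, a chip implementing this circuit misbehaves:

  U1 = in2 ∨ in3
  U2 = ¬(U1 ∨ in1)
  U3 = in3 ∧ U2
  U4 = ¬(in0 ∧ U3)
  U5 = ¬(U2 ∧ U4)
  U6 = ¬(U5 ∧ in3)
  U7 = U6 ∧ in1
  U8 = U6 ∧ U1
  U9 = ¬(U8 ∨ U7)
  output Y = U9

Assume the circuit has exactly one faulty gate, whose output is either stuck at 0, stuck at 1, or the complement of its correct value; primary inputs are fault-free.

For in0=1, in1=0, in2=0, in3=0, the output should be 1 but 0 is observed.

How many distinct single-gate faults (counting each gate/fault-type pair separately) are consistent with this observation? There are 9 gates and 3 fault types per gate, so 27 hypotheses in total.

8

Fault-free: U1=0, U2=1, U3=0, U4=1, U5=0, U6=1, U7=0, U8=0, U9=1 → 1. Observed 0.
  U1: stuck-at-1, inverted output ✓; others ✗
  U2: none of the 3 fault types match ✗
  U3: none of the 3 fault types match ✗
  U4: none of the 3 fault types match ✗
  U5: none of the 3 fault types match ✗
  U6: none of the 3 fault types match ✗
  U7: stuck-at-1, inverted output ✓; others ✗
  U8: stuck-at-1, inverted output ✓; others ✗
  U9: stuck-at-0, inverted output ✓; others ✗
Consistent faults: {U1 stuck-at-1, U1 inverted output, U7 stuck-at-1, U7 inverted output, U8 stuck-at-1, U8 inverted output, U9 stuck-at-0, U9 inverted output} — 8 in all.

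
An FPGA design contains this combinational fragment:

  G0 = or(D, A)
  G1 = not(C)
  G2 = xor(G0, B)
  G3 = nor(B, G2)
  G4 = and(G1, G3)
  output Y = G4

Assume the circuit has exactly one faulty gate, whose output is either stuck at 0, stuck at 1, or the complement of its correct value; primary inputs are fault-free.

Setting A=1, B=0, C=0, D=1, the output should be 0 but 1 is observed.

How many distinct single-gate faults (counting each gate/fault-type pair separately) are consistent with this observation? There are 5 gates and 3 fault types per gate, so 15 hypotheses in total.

8

Fault-free: G0=1, G1=1, G2=1, G3=0, G4=0 → 0. Observed 1.
  G0: stuck-at-0, inverted output ✓; others ✗
  G1: none of the 3 fault types match ✗
  G2: stuck-at-0, inverted output ✓; others ✗
  G3: stuck-at-1, inverted output ✓; others ✗
  G4: stuck-at-1, inverted output ✓; others ✗
Consistent faults: {G0 stuck-at-0, G0 inverted output, G2 stuck-at-0, G2 inverted output, G3 stuck-at-1, G3 inverted output, G4 stuck-at-1, G4 inverted output} — 8 in all.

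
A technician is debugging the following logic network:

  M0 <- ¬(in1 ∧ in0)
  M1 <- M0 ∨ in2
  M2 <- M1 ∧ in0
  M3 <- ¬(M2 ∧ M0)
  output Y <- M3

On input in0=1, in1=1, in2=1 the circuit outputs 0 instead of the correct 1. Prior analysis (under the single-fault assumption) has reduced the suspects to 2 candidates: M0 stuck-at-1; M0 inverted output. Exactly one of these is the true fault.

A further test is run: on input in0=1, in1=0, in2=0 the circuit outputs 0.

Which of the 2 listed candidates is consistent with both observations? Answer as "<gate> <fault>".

M0 stuck-at-1

Evaluate each candidate on input in0=1, in1=0, in2=0:
  M0 stuck-at-1: M0=1 [stuck-at-1], M1=1, M2=1, M3=0 → 0 — matches
  M0 inverted output: M0=0 [inverted output], M1=0, M2=0, M3=1 → 1 — eliminated
Only M0 stuck-at-1 reproduces the observed 0.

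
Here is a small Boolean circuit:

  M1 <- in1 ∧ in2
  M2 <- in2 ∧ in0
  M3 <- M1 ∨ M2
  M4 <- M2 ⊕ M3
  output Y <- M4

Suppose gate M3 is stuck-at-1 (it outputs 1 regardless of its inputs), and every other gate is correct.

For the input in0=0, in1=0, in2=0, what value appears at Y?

Propagate with M3 forced: M1=0, M2=0, M3=1 [stuck-at-1], M4=1.
So Y = 1. (Without the fault it would be 0.)

1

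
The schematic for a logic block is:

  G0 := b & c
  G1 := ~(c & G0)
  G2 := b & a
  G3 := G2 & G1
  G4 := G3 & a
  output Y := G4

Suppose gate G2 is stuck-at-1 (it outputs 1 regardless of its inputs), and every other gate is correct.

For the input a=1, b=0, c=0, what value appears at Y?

1

Propagate with G2 forced: G0=0, G1=1, G2=1 [stuck-at-1], G3=1, G4=1.
So Y = 1. (Without the fault it would be 0.)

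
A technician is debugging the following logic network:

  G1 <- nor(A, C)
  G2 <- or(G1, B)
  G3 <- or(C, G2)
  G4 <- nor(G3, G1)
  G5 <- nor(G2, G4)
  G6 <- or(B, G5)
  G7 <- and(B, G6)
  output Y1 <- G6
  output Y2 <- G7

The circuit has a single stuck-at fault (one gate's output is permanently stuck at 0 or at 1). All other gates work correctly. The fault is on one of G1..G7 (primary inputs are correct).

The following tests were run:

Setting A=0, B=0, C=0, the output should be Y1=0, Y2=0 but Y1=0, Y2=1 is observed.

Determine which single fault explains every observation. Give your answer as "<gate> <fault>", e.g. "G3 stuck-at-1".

Fault-free values for test 1 (A=0, B=0, C=0): G1=1, G2=1, G3=1, G4=0, G5=0, G6=0, G7=0, giving Y1=0, Y2=0. Observed Y1=0, Y2=1.
Test 1: faults giving observed Y1=0, Y2=1 are {G7 stuck-at-1}.
Only G7 stuck-at-1 is consistent with every test.

G7 stuck-at-1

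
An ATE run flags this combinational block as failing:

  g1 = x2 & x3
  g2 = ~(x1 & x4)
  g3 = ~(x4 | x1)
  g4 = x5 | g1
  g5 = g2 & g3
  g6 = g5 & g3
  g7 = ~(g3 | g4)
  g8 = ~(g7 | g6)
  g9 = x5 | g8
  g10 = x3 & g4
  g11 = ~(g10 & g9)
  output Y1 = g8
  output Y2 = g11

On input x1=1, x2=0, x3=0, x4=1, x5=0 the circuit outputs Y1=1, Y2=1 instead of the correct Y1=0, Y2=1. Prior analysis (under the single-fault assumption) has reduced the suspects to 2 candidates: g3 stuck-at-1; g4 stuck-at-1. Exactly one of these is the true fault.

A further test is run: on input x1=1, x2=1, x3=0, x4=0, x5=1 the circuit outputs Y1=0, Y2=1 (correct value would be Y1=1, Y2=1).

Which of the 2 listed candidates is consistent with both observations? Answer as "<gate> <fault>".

g3 stuck-at-1

Evaluate each candidate on input x1=1, x2=1, x3=0, x4=0, x5=1:
  g3 stuck-at-1: g1=0, g2=1, g3=1 [stuck-at-1], g4=1, g5=1, g6=1, g7=0, g8=0, g9=1, g10=0, g11=1 → Y1=0, Y2=1 — matches
  g4 stuck-at-1: g1=0, g2=1, g3=0, g4=1 [stuck-at-1], g5=0, g6=0, g7=0, g8=1, g9=1, g10=0, g11=1 → Y1=1, Y2=1 — eliminated
Only g3 stuck-at-1 reproduces the observed Y1=0, Y2=1.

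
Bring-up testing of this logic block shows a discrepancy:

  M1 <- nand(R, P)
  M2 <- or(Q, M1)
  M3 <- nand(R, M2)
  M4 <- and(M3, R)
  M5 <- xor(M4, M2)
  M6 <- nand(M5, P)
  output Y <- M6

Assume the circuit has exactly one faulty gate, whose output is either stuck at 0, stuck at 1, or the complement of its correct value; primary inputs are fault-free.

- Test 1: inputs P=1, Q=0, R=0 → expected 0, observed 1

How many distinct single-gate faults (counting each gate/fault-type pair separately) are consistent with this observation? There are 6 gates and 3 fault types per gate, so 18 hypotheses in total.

10

Fault-free: M1=1, M2=1, M3=1, M4=0, M5=1, M6=0 → 0. Observed 1.
  M1: stuck-at-0, inverted output ✓; others ✗
  M2: stuck-at-0, inverted output ✓; others ✗
  M3: none of the 3 fault types match ✗
  M4: stuck-at-1, inverted output ✓; others ✗
  M5: stuck-at-0, inverted output ✓; others ✗
  M6: stuck-at-1, inverted output ✓; others ✗
Consistent faults: {M1 stuck-at-0, M1 inverted output, M2 stuck-at-0, M2 inverted output, M4 stuck-at-1, M4 inverted output, M5 stuck-at-0, M5 inverted output, M6 stuck-at-1, M6 inverted output} — 10 in all.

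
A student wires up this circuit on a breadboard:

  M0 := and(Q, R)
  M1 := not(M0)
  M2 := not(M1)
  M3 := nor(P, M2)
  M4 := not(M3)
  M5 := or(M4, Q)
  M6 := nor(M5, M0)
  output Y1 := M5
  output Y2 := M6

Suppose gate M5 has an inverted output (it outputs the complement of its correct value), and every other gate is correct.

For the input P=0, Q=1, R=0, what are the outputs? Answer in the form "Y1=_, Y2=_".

Propagate with M5 forced: M0=0, M1=1, M2=0, M3=1, M4=0, M5=0 [inverted output], M6=1.
So the outputs are Y1=0, Y2=1. (Without the fault they would be Y1=1, Y2=0.)

Y1=0, Y2=1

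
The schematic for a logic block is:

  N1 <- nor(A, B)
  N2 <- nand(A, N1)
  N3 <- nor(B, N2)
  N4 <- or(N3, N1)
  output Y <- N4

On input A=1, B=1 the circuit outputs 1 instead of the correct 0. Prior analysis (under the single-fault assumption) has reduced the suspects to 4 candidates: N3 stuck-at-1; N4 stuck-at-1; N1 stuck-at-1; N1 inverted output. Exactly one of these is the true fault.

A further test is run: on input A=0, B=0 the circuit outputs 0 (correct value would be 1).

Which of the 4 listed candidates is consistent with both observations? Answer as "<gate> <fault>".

N1 inverted output

Evaluate each candidate on input A=0, B=0:
  N3 stuck-at-1: N1=1, N2=1, N3=1 [stuck-at-1], N4=1 → 1 — eliminated
  N4 stuck-at-1: N1=1, N2=1, N3=0, N4=1 [stuck-at-1] → 1 — eliminated
  N1 stuck-at-1: N1=1 [stuck-at-1], N2=1, N3=0, N4=1 → 1 — eliminated
  N1 inverted output: N1=0 [inverted output], N2=1, N3=0, N4=0 → 0 — matches
Only N1 inverted output reproduces the observed 0.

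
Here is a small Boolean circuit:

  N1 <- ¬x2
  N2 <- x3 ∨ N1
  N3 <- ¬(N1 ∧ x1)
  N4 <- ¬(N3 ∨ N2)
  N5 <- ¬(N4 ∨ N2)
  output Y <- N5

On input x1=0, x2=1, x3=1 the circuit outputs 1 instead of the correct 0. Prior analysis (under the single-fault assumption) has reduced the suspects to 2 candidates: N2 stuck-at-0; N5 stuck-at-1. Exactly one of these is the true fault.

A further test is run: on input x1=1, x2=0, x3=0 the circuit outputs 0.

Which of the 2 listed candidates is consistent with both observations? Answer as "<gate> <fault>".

Evaluate each candidate on input x1=1, x2=0, x3=0:
  N2 stuck-at-0: N1=1, N2=0 [stuck-at-0], N3=0, N4=1, N5=0 → 0 — matches
  N5 stuck-at-1: N1=1, N2=1, N3=0, N4=0, N5=1 [stuck-at-1] → 1 — eliminated
Only N2 stuck-at-0 reproduces the observed 0.

N2 stuck-at-0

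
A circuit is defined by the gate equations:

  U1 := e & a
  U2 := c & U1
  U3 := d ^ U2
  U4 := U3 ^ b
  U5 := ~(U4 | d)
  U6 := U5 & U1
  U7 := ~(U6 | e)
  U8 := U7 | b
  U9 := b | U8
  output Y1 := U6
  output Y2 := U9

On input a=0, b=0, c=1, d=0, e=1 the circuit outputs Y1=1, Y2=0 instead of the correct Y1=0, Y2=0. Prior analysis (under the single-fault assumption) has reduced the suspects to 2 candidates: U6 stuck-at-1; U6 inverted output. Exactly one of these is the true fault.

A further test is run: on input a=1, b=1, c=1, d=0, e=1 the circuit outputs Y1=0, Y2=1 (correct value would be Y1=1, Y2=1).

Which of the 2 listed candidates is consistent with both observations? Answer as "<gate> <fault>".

U6 inverted output

Evaluate each candidate on input a=1, b=1, c=1, d=0, e=1:
  U6 stuck-at-1: U1=1, U2=1, U3=1, U4=0, U5=1, U6=1 [stuck-at-1], U7=0, U8=1, U9=1 → Y1=1, Y2=1 — eliminated
  U6 inverted output: U1=1, U2=1, U3=1, U4=0, U5=1, U6=0 [inverted output], U7=0, U8=1, U9=1 → Y1=0, Y2=1 — matches
Only U6 inverted output reproduces the observed Y1=0, Y2=1.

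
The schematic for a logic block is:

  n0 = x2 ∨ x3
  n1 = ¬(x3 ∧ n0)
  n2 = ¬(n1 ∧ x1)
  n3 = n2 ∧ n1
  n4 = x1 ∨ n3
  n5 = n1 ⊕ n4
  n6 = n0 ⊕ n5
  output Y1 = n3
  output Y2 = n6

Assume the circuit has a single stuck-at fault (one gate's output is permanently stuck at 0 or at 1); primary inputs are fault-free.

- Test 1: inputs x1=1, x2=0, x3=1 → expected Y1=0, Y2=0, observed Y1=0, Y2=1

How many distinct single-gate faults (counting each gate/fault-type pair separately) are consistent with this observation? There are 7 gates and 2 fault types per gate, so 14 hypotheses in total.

Fault-free: n0=1, n1=0, n2=1, n3=0, n4=1, n5=1, n6=0 → Y1=0, Y2=0. Observed Y1=0, Y2=1.
  n0 stuck-at-0: output Y1=0, Y2=0 ✗
  n0 stuck-at-1: output Y1=0, Y2=0 ✗
  n1 stuck-at-0: output Y1=0, Y2=0 ✗
  n1 stuck-at-1: output Y1=0, Y2=1 ✓
  n2 stuck-at-0: output Y1=0, Y2=0 ✗
  n2 stuck-at-1: output Y1=0, Y2=0 ✗
  n3 stuck-at-0: output Y1=0, Y2=0 ✗
  n3 stuck-at-1: output Y1=1, Y2=0 ✗
  n4 stuck-at-0: output Y1=0, Y2=1 ✓
  n4 stuck-at-1: output Y1=0, Y2=0 ✗
  n5 stuck-at-0: output Y1=0, Y2=1 ✓
  n5 stuck-at-1: output Y1=0, Y2=0 ✗
  n6 stuck-at-0: output Y1=0, Y2=0 ✗
  n6 stuck-at-1: output Y1=0, Y2=1 ✓
Consistent faults: {n1 stuck-at-1, n4 stuck-at-0, n5 stuck-at-0, n6 stuck-at-1} — 4 in all.

4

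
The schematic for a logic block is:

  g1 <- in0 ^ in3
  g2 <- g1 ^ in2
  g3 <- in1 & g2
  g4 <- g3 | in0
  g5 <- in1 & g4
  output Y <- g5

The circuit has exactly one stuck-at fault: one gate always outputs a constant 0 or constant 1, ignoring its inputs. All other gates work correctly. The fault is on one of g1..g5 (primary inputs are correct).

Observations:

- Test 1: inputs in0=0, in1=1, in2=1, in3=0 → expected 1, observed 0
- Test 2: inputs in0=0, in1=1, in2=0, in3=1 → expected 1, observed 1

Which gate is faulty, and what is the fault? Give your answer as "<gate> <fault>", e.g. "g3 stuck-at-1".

Fault-free values for test 1 (in0=0, in1=1, in2=1, in3=0): g1=0, g2=1, g3=1, g4=1, g5=1, giving Y=1. Observed 0.
Test 1: faults giving observed 0 are {g1 stuck-at-1, g2 stuck-at-0, g3 stuck-at-0, g4 stuck-at-0, g5 stuck-at-0}.
Test 2 (in0=0, in1=1, in2=0, in3=1): fault-free g1=1, g2=1, g3=1, g4=1, g5=1 → 1; observed 1. Eliminates g2 stuck-at-0, g3 stuck-at-0, g4 stuck-at-0, g5 stuck-at-0.
Only g1 stuck-at-1 is consistent with every test.

g1 stuck-at-1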